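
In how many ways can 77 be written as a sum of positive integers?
10619863

p(n) counts ways to write n as a sum of positive integers (order ignored).
Euler's pentagonal recurrence: p(k) = p(k-1) + p(k-2) - p(k-5) - p(k-7) + p(k-12) + p(k-15) - ... (offsets j(3j∓1)/2, signs ++--, p(0)=1, p(<0)=0).
DP table for k = 0..76: p(0)=1, p(1)=1, p(2)=2, p(3)=3, p(4)=5, p(5)=7, p(6)=11, p(7)=15, p(8)=22, p(9)=30, p(10)=42, p(11)=56, p(12)=77, p(13)=101, p(14)=135, p(15)=176, p(16)=231, p(17)=297, p(18)=385, p(19)=490, p(20)=627, p(21)=792, p(22)=1002, p(23)=1255, p(24)=1575, p(25)=1958, p(26)=2436, p(27)=3010, p(28)=3718, p(29)=4565, p(30)=5604, p(31)=6842, p(32)=8349, p(33)=10143, p(34)=12310, p(35)=14883, p(36)=17977, p(37)=21637, p(38)=26015, p(39)=31185, p(40)=37338, p(41)=44583, p(42)=53174, p(43)=63261, p(44)=75175, p(45)=89134, p(46)=105558, p(47)=124754, p(48)=147273, p(49)=173525, p(50)=204226, p(51)=239943, p(52)=281589, p(53)=329931, p(54)=386155, p(55)=451276, p(56)=526823, p(57)=614154, p(58)=715220, p(59)=831820, p(60)=966467, p(61)=1121505, p(62)=1300156, p(63)=1505499, p(64)=1741630, p(65)=2012558, p(66)=2323520, p(67)=2679689, p(68)=3087735, p(69)=3554345, p(70)=4087968, p(71)=4697205, p(72)=5392783, p(73)=6185689, p(74)=7089500, p(75)=8118264, p(76)=9289091.
Final step: p(77) = p(76) + p(75) - p(72) - p(70) + p(65) + p(62) - p(55) - p(51) + p(42) + p(37) - p(26) - p(20) + p(7) + p(0)
= 9289091 + 8118264 - 5392783 - 4087968 + 2012558 + 1300156 - 451276 - 239943 + 53174 + 21637 - 2436 - 627 + 15 + 1
= 10619863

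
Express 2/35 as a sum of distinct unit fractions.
1/18 + 1/630

Greedy algorithm:
2/35: ceiling(35/2) = 18, use 1/18
1/630: ceiling(630/1) = 630, use 1/630
Result: 2/35 = 1/18 + 1/630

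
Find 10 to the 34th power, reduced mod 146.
100

Repeated squaring. Binary of 34 = 100010.
10^1 ≡ 10 (mod 146); 10^2 ≡ 100 (mod 146); 10^4 ≡ 72 (mod 146); 10^8 ≡ 74 (mod 146); 10^16 ≡ 74 (mod 146); 10^32 ≡ 74 (mod 146)
10^34 = 10^2 × 10^32 ≡ 100 (mod 146)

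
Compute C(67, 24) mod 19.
15

Using Lucas' theorem:
Write n=67 and k=24 in base 19:
n in base 19: [3, 10]
k in base 19: [1, 5]
C(67,24) mod 19 = ∏ C(n_i, k_i) mod 19
Digit binomials (mod 19): C(3,1) = 3; C(10,5) = 252 ≡ 5
Product: 3 × 5 = 15 ≡ 15 (mod 19)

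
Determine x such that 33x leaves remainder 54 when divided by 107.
x ≡ 60 (mod 107)

gcd(33, 107) = 1, which divides 54, so solutions exist.
Find 33^(-1) mod 107 by the extended Euclidean algorithm:
107 = 3 × 33 + 8  ⟹  8 = (1)·107 + (-3)·33
33 = 4 × 8 + 1  ⟹  1 = (-4)·107 + (13)·33
So (13)·33 ≡ 1 (mod 107), i.e. 33^(-1) ≡ 13 (mod 107).
x ≡ 13 × 54 = 702 ≡ 60 (mod 107).
Check: 33 × 60 = 1980 ≡ 54 (mod 107).
Unique solution: x ≡ 60 (mod 107)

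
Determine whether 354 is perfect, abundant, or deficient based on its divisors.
abundant

Proper divisors of 354: sum = 1 + 2 + 3 + 6 + 59 + 118 + 177 = 366
Since 366 > 354, 354 is abundant.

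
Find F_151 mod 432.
13

Matrix identity: Q^n = [[F_(n+1), F_n], [F_n, F_(n-1)]] with Q = [[1,1],[1,0]].
n = 151 = 10010111₂. Square-and-multiply, entries mod 432:
Q^1 = [[1,1],[1,0]]
Q^2 = (Q^1)² = [[2,1],[1,1]]
Q^4 = (Q^2)² = [[5,3],[3,2]]
Q^9 = (Q^4)²·Q = [[55,34],[34,21]]
Q^18 = (Q^9)² = [[293,424],[424,301]]
Q^37 = (Q^18)²·Q = [[377,377],[377,0]]
Q^75 = (Q^37)²·Q = [[3,2],[2,1]]
Q^151 = (Q^75)²·Q = [[21,13],[13,8]]
F_151 mod 432 = Q^151[0][1] = 13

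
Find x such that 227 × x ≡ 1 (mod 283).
96

gcd(227, 283) = 1, so the inverse exists.
Extended Euclidean algorithm on (283, 227):
283 = 1 × 227 + 56  ⟹  56 = (1)·283 + (-1)·227
227 = 4 × 56 + 3  ⟹  3 = (-4)·283 + (5)·227
56 = 18 × 3 + 2  ⟹  2 = (73)·283 + (-91)·227
3 = 1 × 2 + 1  ⟹  1 = (-77)·283 + (96)·227
So (96)·227 ≡ 1 (mod 283), i.e. 227^(-1) ≡ 96 (mod 283).
Check: 227 × 96 = 21792 ≡ 1 (mod 283)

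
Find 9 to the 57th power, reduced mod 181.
82

Repeated squaring. Binary of 57 = 111001.
9^1 ≡ 9 (mod 181); 9^2 ≡ 81 (mod 181); 9^4 ≡ 45 (mod 181); 9^8 ≡ 34 (mod 181); 9^16 ≡ 70 (mod 181); 9^32 ≡ 13 (mod 181)
9^57 = 9^1 × 9^8 × 9^16 × 9^32 ≡ 82 (mod 181)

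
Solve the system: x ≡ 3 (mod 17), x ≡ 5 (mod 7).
54

Using Chinese Remainder Theorem:
M = 17 × 7 = 119
M1 = 7, M2 = 17
y1 = 7^(-1) mod 17 = 5
y2 = 17^(-1) mod 7 = 5
x = (3×7×5 + 5×17×5) mod 119 = 54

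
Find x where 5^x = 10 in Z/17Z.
7

Baby-step giant-step with step n = ⌈√17⌉ = 5.
Baby steps 5^j mod 17 (j:value) for j=0..4: 0:1, 1:5, 2:8, 3:6, 4:13.
Giant-step multiplier: 5^(-5) ≡ 5^(16-5) = 5^11 ≡ 11 (mod 17).
Giant steps γ_i = 10·11^i mod 17: γ_0=10, γ_1=8 (in table at j=2).
x = i·n + j = 1·5 + 2 = 7.
Check: 5^7 ≡ 10 (mod 17).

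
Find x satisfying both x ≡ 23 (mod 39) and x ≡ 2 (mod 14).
296

Using Chinese Remainder Theorem:
M = 39 × 14 = 546
M1 = 14, M2 = 39
y1 = 14^(-1) mod 39 = 14
y2 = 39^(-1) mod 14 = 9
x = (23×14×14 + 2×39×9) mod 546 = 296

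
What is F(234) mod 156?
16

Matrix identity: Q^n = [[F_(n+1), F_n], [F_n, F_(n-1)]] with Q = [[1,1],[1,0]].
n = 234 = 11101010₂. Square-and-multiply, entries mod 156:
Q^1 = [[1,1],[1,0]]
Q^3 = (Q^1)²·Q = [[3,2],[2,1]]
Q^7 = (Q^3)²·Q = [[21,13],[13,8]]
Q^14 = (Q^7)² = [[142,65],[65,77]]
Q^29 = (Q^14)²·Q = [[92,53],[53,39]]
Q^58 = (Q^29)² = [[41,79],[79,118]]
Q^117 = (Q^58)²·Q = [[47,122],[122,81]]
Q^234 = (Q^117)² = [[89,16],[16,73]]
F_234 mod 156 = Q^234[0][1] = 16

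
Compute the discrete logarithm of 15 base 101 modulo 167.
163

Baby-step giant-step with step n = ⌈√167⌉ = 13.
Baby steps 101^j mod 167 (j:value) for j=0..12: 0:1, 1:101, 2:14, 3:78, 4:29, 5:90, 6:72, 7:91, 8:6, 9:105, 10:84, 11:134, 12:7.
Giant-step multiplier: 101^(-13) ≡ 101^(166-13) = 101^153 ≡ 30 (mod 167).
Giant steps γ_i = 15·30^i mod 167: γ_0=15, γ_1=116, γ_2=140, γ_3=25, γ_4=82, γ_5=122, γ_6=153, γ_7=81, γ_8=92, γ_9=88, γ_10=135, γ_11=42, γ_12=91 (in table at j=7).
x = i·n + j = 12·13 + 7 = 163.
Check: 101^163 ≡ 15 (mod 167).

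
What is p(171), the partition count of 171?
301384802048

p(n) counts ways to write n as a sum of positive integers (order ignored).
Euler's pentagonal recurrence: p(k) = p(k-1) + p(k-2) - p(k-5) - p(k-7) + p(k-12) + p(k-15) - ... (offsets j(3j∓1)/2, signs ++--, p(0)=1, p(<0)=0).
DP table for k = 0..170: p(0)=1, p(1)=1, p(2)=2, p(3)=3, p(4)=5, p(5)=7, p(6)=11, p(7)=15, p(8)=22, p(9)=30, p(10)=42, p(11)=56, p(12)=77, p(13)=101, p(14)=135, p(15)=176, p(16)=231, p(17)=297, p(18)=385, p(19)=490, p(20)=627, p(21)=792, p(22)=1002, p(23)=1255, p(24)=1575, p(25)=1958, p(26)=2436, p(27)=3010, p(28)=3718, p(29)=4565, p(30)=5604, p(31)=6842, p(32)=8349, p(33)=10143, p(34)=12310, p(35)=14883, p(36)=17977, p(37)=21637, p(38)=26015, p(39)=31185, p(40)=37338, p(41)=44583, p(42)=53174, p(43)=63261, p(44)=75175, p(45)=89134, p(46)=105558, p(47)=124754, p(48)=147273, p(49)=173525, p(50)=204226, p(51)=239943, p(52)=281589, p(53)=329931, p(54)=386155, p(55)=451276, p(56)=526823, p(57)=614154, p(58)=715220, p(59)=831820, p(60)=966467, p(61)=1121505, p(62)=1300156, p(63)=1505499, p(64)=1741630, p(65)=2012558, p(66)=2323520, p(67)=2679689, p(68)=3087735, p(69)=3554345, p(70)=4087968, p(71)=4697205, p(72)=5392783, p(73)=6185689, p(74)=7089500, p(75)=8118264, p(76)=9289091, p(77)=10619863, p(78)=12132164, p(79)=13848650, p(80)=15796476, p(81)=18004327, p(82)=20506255, p(83)=23338469, p(84)=26543660, p(85)=30167357, p(86)=34262962, p(87)=38887673, p(88)=44108109, p(89)=49995925, p(90)=56634173, p(91)=64112359, p(92)=72533807, p(93)=82010177, p(94)=92669720, p(95)=104651419, p(96)=118114304, p(97)=133230930, p(98)=150198136, p(99)=169229875, p(100)=190569292, p(101)=214481126, p(102)=241265379, p(103)=271248950, p(104)=304801365, p(105)=342325709, p(106)=384276336, p(107)=431149389, p(108)=483502844, p(109)=541946240, p(110)=607163746, p(111)=679903203, p(112)=761002156, p(113)=851376628, p(114)=952050665, p(115)=1064144451, p(116)=1188908248, p(117)=1327710076, p(118)=1482074143, p(119)=1653668665, p(120)=1844349560, p(121)=2056148051, p(122)=2291320912, p(123)=2552338241, p(124)=2841940500, p(125)=3163127352, p(126)=3519222692, p(127)=3913864295, p(128)=4351078600, p(129)=4835271870, p(130)=5371315400, p(131)=5964539504, p(132)=6620830889, p(133)=7346629512, p(134)=8149040695, p(135)=9035836076, p(136)=10015581680, p(137)=11097645016, p(138)=12292341831, p(139)=13610949895, p(140)=15065878135, p(141)=16670689208, p(142)=18440293320, p(143)=20390982757, p(144)=22540654445, p(145)=24908858009, p(146)=27517052599, p(147)=30388671978, p(148)=33549419497, p(149)=37027355200, p(150)=40853235313, p(151)=45060624582, p(152)=49686288421, p(153)=54770336324, p(154)=60356673280, p(155)=66493182097, p(156)=73232243759, p(157)=80630964769, p(158)=88751778802, p(159)=97662728555, p(160)=107438159466, p(161)=118159068427, p(162)=129913904637, p(163)=142798995930, p(164)=156919475295, p(165)=172389800255, p(166)=189334822579, p(167)=207890420102, p(168)=228204732751, p(169)=250438925115, p(170)=274768617130.
Final step: p(171) = p(170) + p(169) - p(166) - p(164) + p(159) + p(156) - p(149) - p(145) + p(136) + p(131) - p(120) - p(114) + p(101) + p(94) - p(79) - p(71) + p(54) + p(45) - p(26) - p(16)
= 274768617130 + 250438925115 - 189334822579 - 156919475295 + 97662728555 + 73232243759 - 37027355200 - 24908858009 + 10015581680 + 5964539504 - 1844349560 - 952050665 + 214481126 + 92669720 - 13848650 - 4697205 + 386155 + 89134 - 2436 - 231
= 301384802048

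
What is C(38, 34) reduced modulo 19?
0

Using Lucas' theorem:
Write n=38 and k=34 in base 19:
n in base 19: [2, 0]
k in base 19: [1, 15]
C(38,34) mod 19 = ∏ C(n_i, k_i) mod 19
Digit binomials (mod 19): C(2,1) = 2; C(0,15) = 0 (k_i > n_i)
Product: 2 × 0 = 0 ≡ 0 (mod 19)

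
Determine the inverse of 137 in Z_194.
17

gcd(137, 194) = 1, so the inverse exists.
Extended Euclidean algorithm on (194, 137):
194 = 1 × 137 + 57  ⟹  57 = (1)·194 + (-1)·137
137 = 2 × 57 + 23  ⟹  23 = (-2)·194 + (3)·137
57 = 2 × 23 + 11  ⟹  11 = (5)·194 + (-7)·137
23 = 2 × 11 + 1  ⟹  1 = (-12)·194 + (17)·137
So (17)·137 ≡ 1 (mod 194), i.e. 137^(-1) ≡ 17 (mod 194).
Check: 137 × 17 = 2329 ≡ 1 (mod 194)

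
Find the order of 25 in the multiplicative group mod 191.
19

191 is prime, so ord(25) divides φ(191) = 190.
Divisors of 190: 1, 2, 5, 10, 19, 38, 95, 190.
Repeated squaring: 25^1 ≡ 25, 25^2 ≡ 52, 25^4 ≡ 30, 25^8 ≡ 136, 25^16 ≡ 160, 25^32 ≡ 6, 25^64 ≡ 36, 25^128 ≡ 150 (mod 191).
Test 25^d mod 191 for each divisor d in increasing order:
25^1 ≡ 25
25^2 ≡ 52
25^5 = 25^4·25^1 ≡ 177
25^10 = 25^8·25^2 ≡ 5
25^19 = 25^16·25^2·25^1 ≡ 1  ← first divisor giving 1
The order is 19.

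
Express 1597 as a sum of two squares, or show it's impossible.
21² + 34² (a=21, b=34)

Factorization: 1597 = 1597
By Fermat: n is sum of two squares iff every prime p ≡ 3 (mod 4) appears to even power.
All primes ≡ 3 (mod 4) appear to even power.
Search a = 0, 1, 2, … for 1597 - a² a perfect square: first hit at a = 21: 1597 - 441 = 1156 = 34².
1597 = 21² + 34² = 441 + 1156 ✓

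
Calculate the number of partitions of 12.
77

p(n) counts ways to write n as a sum of positive integers (order ignored).
Euler's pentagonal recurrence: p(k) = p(k-1) + p(k-2) - p(k-5) - p(k-7) + p(k-12) + p(k-15) - ... (offsets j(3j∓1)/2, signs ++--, p(0)=1, p(<0)=0).
DP table for k = 0..11: p(0)=1, p(1)=1, p(2)=2, p(3)=3, p(4)=5, p(5)=7, p(6)=11, p(7)=15, p(8)=22, p(9)=30, p(10)=42, p(11)=56.
Final step: p(12) = p(11) + p(10) - p(7) - p(5) + p(0)
= 56 + 42 - 15 - 7 + 1
= 77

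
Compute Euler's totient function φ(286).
120

286 = 2 × 11 × 13
φ(n) = n × ∏(1 - 1/p) for each prime p dividing n
φ(286) = 286 × (1 - 1/2) × (1 - 1/11) × (1 - 1/13) = 120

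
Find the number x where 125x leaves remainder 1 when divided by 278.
129

gcd(125, 278) = 1, so the inverse exists.
Extended Euclidean algorithm on (278, 125):
278 = 2 × 125 + 28  ⟹  28 = (1)·278 + (-2)·125
125 = 4 × 28 + 13  ⟹  13 = (-4)·278 + (9)·125
28 = 2 × 13 + 2  ⟹  2 = (9)·278 + (-20)·125
13 = 6 × 2 + 1  ⟹  1 = (-58)·278 + (129)·125
So (129)·125 ≡ 1 (mod 278), i.e. 125^(-1) ≡ 129 (mod 278).
Check: 125 × 129 = 16125 ≡ 1 (mod 278)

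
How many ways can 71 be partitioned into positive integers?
4697205

p(n) counts ways to write n as a sum of positive integers (order ignored).
Euler's pentagonal recurrence: p(k) = p(k-1) + p(k-2) - p(k-5) - p(k-7) + p(k-12) + p(k-15) - ... (offsets j(3j∓1)/2, signs ++--, p(0)=1, p(<0)=0).
DP table for k = 0..70: p(0)=1, p(1)=1, p(2)=2, p(3)=3, p(4)=5, p(5)=7, p(6)=11, p(7)=15, p(8)=22, p(9)=30, p(10)=42, p(11)=56, p(12)=77, p(13)=101, p(14)=135, p(15)=176, p(16)=231, p(17)=297, p(18)=385, p(19)=490, p(20)=627, p(21)=792, p(22)=1002, p(23)=1255, p(24)=1575, p(25)=1958, p(26)=2436, p(27)=3010, p(28)=3718, p(29)=4565, p(30)=5604, p(31)=6842, p(32)=8349, p(33)=10143, p(34)=12310, p(35)=14883, p(36)=17977, p(37)=21637, p(38)=26015, p(39)=31185, p(40)=37338, p(41)=44583, p(42)=53174, p(43)=63261, p(44)=75175, p(45)=89134, p(46)=105558, p(47)=124754, p(48)=147273, p(49)=173525, p(50)=204226, p(51)=239943, p(52)=281589, p(53)=329931, p(54)=386155, p(55)=451276, p(56)=526823, p(57)=614154, p(58)=715220, p(59)=831820, p(60)=966467, p(61)=1121505, p(62)=1300156, p(63)=1505499, p(64)=1741630, p(65)=2012558, p(66)=2323520, p(67)=2679689, p(68)=3087735, p(69)=3554345, p(70)=4087968.
Final step: p(71) = p(70) + p(69) - p(66) - p(64) + p(59) + p(56) - p(49) - p(45) + p(36) + p(31) - p(20) - p(14) + p(1)
= 4087968 + 3554345 - 2323520 - 1741630 + 831820 + 526823 - 173525 - 89134 + 17977 + 6842 - 627 - 135 + 1
= 4697205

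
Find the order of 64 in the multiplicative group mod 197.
98

197 is prime, so ord(64) divides φ(197) = 196.
Divisors of 196: 1, 2, 4, 7, 14, 28, 49, 98, 196.
Repeated squaring: 64^1 ≡ 64, 64^2 ≡ 156, 64^4 ≡ 105, 64^8 ≡ 190, 64^16 ≡ 49, 64^32 ≡ 37, 64^64 ≡ 187, 64^128 ≡ 100 (mod 197).
Test 64^d mod 197 for each divisor d in increasing order:
64^1 ≡ 64
64^2 ≡ 156
64^4 ≡ 105
64^7 = 64^4·64^2·64^1 ≡ 83
64^14 = 64^8·64^4·64^2 ≡ 191
64^28 = 64^16·64^8·64^4 ≡ 36
64^49 = 64^32·64^16·64^1 ≡ 196
64^98 = 64^64·64^32·64^2 ≡ 1  ← first divisor giving 1
The order is 98.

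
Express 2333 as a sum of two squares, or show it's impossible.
22² + 43² (a=22, b=43)

Factorization: 2333 = 2333
By Fermat: n is sum of two squares iff every prime p ≡ 3 (mod 4) appears to even power.
All primes ≡ 3 (mod 4) appear to even power.
Search a = 0, 1, 2, … for 2333 - a² a perfect square: first hit at a = 22: 2333 - 484 = 1849 = 43².
2333 = 22² + 43² = 484 + 1849 ✓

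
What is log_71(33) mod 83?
70

Baby-step giant-step with step n = ⌈√83⌉ = 10.
Baby steps 71^j mod 83 (j:value) for j=0..9: 0:1, 1:71, 2:61, 3:15, 4:69, 5:2, 6:59, 7:39, 8:30, 9:55.
Giant-step multiplier: 71^(-10) ≡ 71^(82-10) = 71^72 ≡ 21 (mod 83).
Giant steps γ_i = 33·21^i mod 83: γ_0=33, γ_1=29, γ_2=28, γ_3=7, γ_4=64, γ_5=16, γ_6=4, γ_7=1 (in table at j=0).
x = i·n + j = 7·10 + 0 = 70.
Check: 71^70 ≡ 33 (mod 83).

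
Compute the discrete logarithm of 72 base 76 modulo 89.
6

Baby-step giant-step with step n = ⌈√89⌉ = 10.
Baby steps 76^j mod 89 (j:value) for j=0..9: 0:1, 1:76, 2:80, 3:28, 4:81, 5:15, 6:72, 7:43, 8:64, 9:58.
h = 72 is already in the table at j=6, so x = 6.
Check: 76^6 ≡ 72 (mod 89).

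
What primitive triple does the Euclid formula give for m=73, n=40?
(3729, 5840, 6929)

Euclid's formula: a = m² - n², b = 2mn, c = m² + n²
m = 73, n = 40
a = 73² - 40² = 5329 - 1600 = 3729
b = 2 × 73 × 40 = 5840
c = 73² + 40² = 5329 + 1600 = 6929
Verification: 3729² + 5840² = 13905441 + 34105600 = 48011041 = 6929² ✓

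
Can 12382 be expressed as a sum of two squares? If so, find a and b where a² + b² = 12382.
Not possible

Factorization: 12382 = 2 × 41 × 151
By Fermat: n is sum of two squares iff every prime p ≡ 3 (mod 4) appears to even power.
Prime(s) ≡ 3 (mod 4) with odd exponent: [(151, 1)]
Therefore 12382 cannot be expressed as a² + b².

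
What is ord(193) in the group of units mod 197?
49

197 is prime, so ord(193) divides φ(197) = 196.
Divisors of 196: 1, 2, 4, 7, 14, 28, 49, 98, 196.
Repeated squaring: 193^1 ≡ 193, 193^2 ≡ 16, 193^4 ≡ 59, 193^8 ≡ 132, 193^16 ≡ 88, 193^32 ≡ 61, 193^64 ≡ 175, 193^128 ≡ 90 (mod 197).
Test 193^d mod 197 for each divisor d in increasing order:
193^1 ≡ 193
193^2 ≡ 16
193^4 ≡ 59
193^7 = 193^4·193^2·193^1 ≡ 164
193^14 = 193^8·193^4·193^2 ≡ 104
193^28 = 193^16·193^8·193^4 ≡ 178
193^49 = 193^32·193^16·193^1 ≡ 1  ← first divisor giving 1
The order is 49.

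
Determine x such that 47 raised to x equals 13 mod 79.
68

Baby-step giant-step with step n = ⌈√79⌉ = 9.
Baby steps 47^j mod 79 (j:value) for j=0..8: 0:1, 1:47, 2:76, 3:17, 4:9, 5:28, 6:52, 7:74, 8:2.
Giant-step multiplier: 47^(-9) ≡ 47^(78-9) = 47^69 ≡ 58 (mod 79).
Giant steps γ_i = 13·58^i mod 79: γ_0=13, γ_1=43, γ_2=45, γ_3=3, γ_4=16, γ_5=59, γ_6=25, γ_7=28 (in table at j=5).
x = i·n + j = 7·9 + 5 = 68.
Check: 47^68 ≡ 13 (mod 79).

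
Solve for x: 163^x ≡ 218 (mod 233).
222

Baby-step giant-step with step n = ⌈√233⌉ = 16.
Baby steps 163^j mod 233 (j:value) for j=0..15: 0:1, 1:163, 2:7, 3:209, 4:49, 5:65, 6:110, 7:222, 8:71, 9:156, 10:31, 11:160, 12:217, 13:188, 14:121, 15:151.
Giant-step multiplier: 163^(-16) ≡ 163^(232-16) = 163^216 ≡ 74 (mod 233).
Giant steps γ_i = 218·74^i mod 233: γ_0=218, γ_1=55, γ_2=109, γ_3=144, γ_4=171, γ_5=72, γ_6=202, γ_7=36, γ_8=101, γ_9=18, γ_10=167, γ_11=9, γ_12=200, γ_13=121 (in table at j=14).
x = i·n + j = 13·16 + 14 = 222.
Check: 163^222 ≡ 218 (mod 233).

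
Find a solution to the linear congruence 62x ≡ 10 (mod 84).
x ≡ 11 (mod 42)

gcd(62, 84) = 2, which divides 10, so solutions exist.
Divide through by 2: 31x ≡ 5 (mod 42).
Find 31^(-1) mod 42 by the extended Euclidean algorithm:
42 = 1 × 31 + 11  ⟹  11 = (1)·42 + (-1)·31
31 = 2 × 11 + 9  ⟹  9 = (-2)·42 + (3)·31
11 = 1 × 9 + 2  ⟹  2 = (3)·42 + (-4)·31
9 = 4 × 2 + 1  ⟹  1 = (-14)·42 + (19)·31
So (19)·31 ≡ 1 (mod 42), i.e. 31^(-1) ≡ 19 (mod 42).
x ≡ 19 × 5 = 95 ≡ 11 (mod 42).
Check: 62 × 11 = 682 ≡ 10 (mod 84).
x ≡ 11 (mod 42), giving 2 solutions mod 84.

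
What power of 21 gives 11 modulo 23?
21

Baby-step giant-step with step n = ⌈√23⌉ = 5.
Baby steps 21^j mod 23 (j:value) for j=0..4: 0:1, 1:21, 2:4, 3:15, 4:16.
Giant-step multiplier: 21^(-5) ≡ 21^(22-5) = 21^17 ≡ 5 (mod 23).
Giant steps γ_i = 11·5^i mod 23: γ_0=11, γ_1=9, γ_2=22, γ_3=18, γ_4=21 (in table at j=1).
x = i·n + j = 4·5 + 1 = 21.
Check: 21^21 ≡ 11 (mod 23).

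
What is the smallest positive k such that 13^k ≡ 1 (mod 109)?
108

109 is prime, so ord(13) divides φ(109) = 108.
Divisors of 108: 1, 2, 3, 4, 6, 9, 12, 18, 27, 36, 54, 108.
Repeated squaring: 13^1 ≡ 13, 13^2 ≡ 60, 13^4 ≡ 3, 13^8 ≡ 9, 13^16 ≡ 81, 13^32 ≡ 21, 13^64 ≡ 5 (mod 109).
Test 13^d mod 109 for each divisor d in increasing order:
13^1 ≡ 13
13^2 ≡ 60
13^3 = 13^2·13^1 ≡ 17
13^4 ≡ 3
13^6 = 13^4·13^2 ≡ 71
13^9 = 13^8·13^1 ≡ 8
13^12 = 13^8·13^4 ≡ 27
13^18 = 13^16·13^2 ≡ 64
13^27 = 13^16·13^8·13^2·13^1 ≡ 76
13^36 = 13^32·13^4 ≡ 63
13^54 = 13^32·13^16·13^4·13^2 ≡ 108
13^108 = 13^64·13^32·13^8·13^4 ≡ 1  ← first divisor giving 1
The order is 108.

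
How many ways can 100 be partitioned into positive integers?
190569292

p(n) counts ways to write n as a sum of positive integers (order ignored).
Euler's pentagonal recurrence: p(k) = p(k-1) + p(k-2) - p(k-5) - p(k-7) + p(k-12) + p(k-15) - ... (offsets j(3j∓1)/2, signs ++--, p(0)=1, p(<0)=0).
DP table for k = 0..99: p(0)=1, p(1)=1, p(2)=2, p(3)=3, p(4)=5, p(5)=7, p(6)=11, p(7)=15, p(8)=22, p(9)=30, p(10)=42, p(11)=56, p(12)=77, p(13)=101, p(14)=135, p(15)=176, p(16)=231, p(17)=297, p(18)=385, p(19)=490, p(20)=627, p(21)=792, p(22)=1002, p(23)=1255, p(24)=1575, p(25)=1958, p(26)=2436, p(27)=3010, p(28)=3718, p(29)=4565, p(30)=5604, p(31)=6842, p(32)=8349, p(33)=10143, p(34)=12310, p(35)=14883, p(36)=17977, p(37)=21637, p(38)=26015, p(39)=31185, p(40)=37338, p(41)=44583, p(42)=53174, p(43)=63261, p(44)=75175, p(45)=89134, p(46)=105558, p(47)=124754, p(48)=147273, p(49)=173525, p(50)=204226, p(51)=239943, p(52)=281589, p(53)=329931, p(54)=386155, p(55)=451276, p(56)=526823, p(57)=614154, p(58)=715220, p(59)=831820, p(60)=966467, p(61)=1121505, p(62)=1300156, p(63)=1505499, p(64)=1741630, p(65)=2012558, p(66)=2323520, p(67)=2679689, p(68)=3087735, p(69)=3554345, p(70)=4087968, p(71)=4697205, p(72)=5392783, p(73)=6185689, p(74)=7089500, p(75)=8118264, p(76)=9289091, p(77)=10619863, p(78)=12132164, p(79)=13848650, p(80)=15796476, p(81)=18004327, p(82)=20506255, p(83)=23338469, p(84)=26543660, p(85)=30167357, p(86)=34262962, p(87)=38887673, p(88)=44108109, p(89)=49995925, p(90)=56634173, p(91)=64112359, p(92)=72533807, p(93)=82010177, p(94)=92669720, p(95)=104651419, p(96)=118114304, p(97)=133230930, p(98)=150198136, p(99)=169229875.
Final step: p(100) = p(99) + p(98) - p(95) - p(93) + p(88) + p(85) - p(78) - p(74) + p(65) + p(60) - p(49) - p(43) + p(30) + p(23) - p(8) - p(0)
= 169229875 + 150198136 - 104651419 - 82010177 + 44108109 + 30167357 - 12132164 - 7089500 + 2012558 + 966467 - 173525 - 63261 + 5604 + 1255 - 22 - 1
= 190569292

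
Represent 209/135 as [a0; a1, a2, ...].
[1; 1, 1, 4, 1, 2, 4]

Euclidean algorithm steps:
209 = 1 × 135 + 74
135 = 1 × 74 + 61
74 = 1 × 61 + 13
61 = 4 × 13 + 9
13 = 1 × 9 + 4
9 = 2 × 4 + 1
4 = 4 × 1 + 0
Continued fraction: [1; 1, 1, 4, 1, 2, 4]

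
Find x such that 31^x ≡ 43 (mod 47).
35

Baby-step giant-step with step n = ⌈√47⌉ = 7.
Baby steps 31^j mod 47 (j:value) for j=0..6: 0:1, 1:31, 2:21, 3:40, 4:18, 5:41, 6:2.
Giant-step multiplier: 31^(-7) ≡ 31^(46-7) = 31^39 ≡ 22 (mod 47).
Giant steps γ_i = 43·22^i mod 47: γ_0=43, γ_1=6, γ_2=38, γ_3=37, γ_4=15, γ_5=1 (in table at j=0).
x = i·n + j = 5·7 + 0 = 35.
Check: 31^35 ≡ 43 (mod 47).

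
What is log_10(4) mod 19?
16

Baby-step giant-step with step n = ⌈√19⌉ = 5.
Baby steps 10^j mod 19 (j:value) for j=0..4: 0:1, 1:10, 2:5, 3:12, 4:6.
Giant-step multiplier: 10^(-5) ≡ 10^(18-5) = 10^13 ≡ 13 (mod 19).
Giant steps γ_i = 4·13^i mod 19: γ_0=4, γ_1=14, γ_2=11, γ_3=10 (in table at j=1).
x = i·n + j = 3·5 + 1 = 16.
Check: 10^16 ≡ 4 (mod 19).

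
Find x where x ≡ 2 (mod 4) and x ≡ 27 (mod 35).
62

Using Chinese Remainder Theorem:
M = 4 × 35 = 140
M1 = 35, M2 = 4
y1 = 35^(-1) mod 4 = 3
y2 = 4^(-1) mod 35 = 9
x = (2×35×3 + 27×4×9) mod 140 = 62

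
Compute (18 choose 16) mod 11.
10

Using Lucas' theorem:
Write n=18 and k=16 in base 11:
n in base 11: [1, 7]
k in base 11: [1, 5]
C(18,16) mod 11 = ∏ C(n_i, k_i) mod 11
Digit binomials (mod 11): C(1,1) = 1; C(7,5) = 21 ≡ 10
Product: 1 × 10 = 10 ≡ 10 (mod 11)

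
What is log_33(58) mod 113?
79

Baby-step giant-step with step n = ⌈√113⌉ = 11.
Baby steps 33^j mod 113 (j:value) for j=0..10: 0:1, 1:33, 2:72, 3:3, 4:99, 5:103, 6:9, 7:71, 8:83, 9:27, 10:100.
Giant-step multiplier: 33^(-11) ≡ 33^(112-11) = 33^101 ≡ 59 (mod 113).
Giant steps γ_i = 58·59^i mod 113: γ_0=58, γ_1=32, γ_2=80, γ_3=87, γ_4=48, γ_5=7, γ_6=74, γ_7=72 (in table at j=2).
x = i·n + j = 7·11 + 2 = 79.
Check: 33^79 ≡ 58 (mod 113).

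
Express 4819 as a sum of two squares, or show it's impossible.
Not possible

Factorization: 4819 = 61 × 79
By Fermat: n is sum of two squares iff every prime p ≡ 3 (mod 4) appears to even power.
Prime(s) ≡ 3 (mod 4) with odd exponent: [(79, 1)]
Therefore 4819 cannot be expressed as a² + b².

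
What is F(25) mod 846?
577

Matrix identity: Q^n = [[F_(n+1), F_n], [F_n, F_(n-1)]] with Q = [[1,1],[1,0]].
n = 25 = 11001₂. Square-and-multiply, entries mod 846:
Q^1 = [[1,1],[1,0]]
Q^3 = (Q^1)²·Q = [[3,2],[2,1]]
Q^6 = (Q^3)² = [[13,8],[8,5]]
Q^12 = (Q^6)² = [[233,144],[144,89]]
Q^25 = (Q^12)²·Q = [[415,577],[577,684]]
F_25 mod 846 = Q^25[0][1] = 577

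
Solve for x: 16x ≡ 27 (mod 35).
x ≡ 17 (mod 35)

gcd(16, 35) = 1, which divides 27, so solutions exist.
Find 16^(-1) mod 35 by the extended Euclidean algorithm:
35 = 2 × 16 + 3  ⟹  3 = (1)·35 + (-2)·16
16 = 5 × 3 + 1  ⟹  1 = (-5)·35 + (11)·16
So (11)·16 ≡ 1 (mod 35), i.e. 16^(-1) ≡ 11 (mod 35).
x ≡ 11 × 27 = 297 ≡ 17 (mod 35).
Check: 16 × 17 = 272 ≡ 27 (mod 35).
Unique solution: x ≡ 17 (mod 35)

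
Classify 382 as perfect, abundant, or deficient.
deficient

Proper divisors of 382: sum = 1 + 2 + 191 = 194
Since 194 < 382, 382 is deficient.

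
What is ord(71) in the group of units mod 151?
150

151 is prime, so ord(71) divides φ(151) = 150.
Divisors of 150: 1, 2, 3, 5, 6, 10, 15, 25, 30, 50, 75, 150.
Repeated squaring: 71^1 ≡ 71, 71^2 ≡ 58, 71^4 ≡ 42, 71^8 ≡ 103, 71^16 ≡ 39, 71^32 ≡ 11, 71^64 ≡ 121, 71^128 ≡ 145 (mod 151).
Test 71^d mod 151 for each divisor d in increasing order:
71^1 ≡ 71
71^2 ≡ 58
71^3 = 71^2·71^1 ≡ 41
71^5 = 71^4·71^1 ≡ 113
71^6 = 71^4·71^2 ≡ 20
71^10 = 71^8·71^2 ≡ 85
71^15 = 71^8·71^4·71^2·71^1 ≡ 92
71^25 = 71^16·71^8·71^1 ≡ 119
71^30 = 71^16·71^8·71^4·71^2 ≡ 8
71^50 = 71^32·71^16·71^2 ≡ 118
71^75 = 71^64·71^8·71^2·71^1 ≡ 150
71^150 = 71^128·71^16·71^4·71^2 ≡ 1  ← first divisor giving 1
The order is 150.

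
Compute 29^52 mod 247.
42

Repeated squaring. Binary of 52 = 110100.
29^1 ≡ 29 (mod 247); 29^2 ≡ 100 (mod 247); 29^4 ≡ 120 (mod 247); 29^8 ≡ 74 (mod 247); 29^16 ≡ 42 (mod 247); 29^32 ≡ 35 (mod 247)
29^52 = 29^4 × 29^16 × 29^32 ≡ 42 (mod 247)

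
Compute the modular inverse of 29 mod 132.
41

gcd(29, 132) = 1, so the inverse exists.
Extended Euclidean algorithm on (132, 29):
132 = 4 × 29 + 16  ⟹  16 = (1)·132 + (-4)·29
29 = 1 × 16 + 13  ⟹  13 = (-1)·132 + (5)·29
16 = 1 × 13 + 3  ⟹  3 = (2)·132 + (-9)·29
13 = 4 × 3 + 1  ⟹  1 = (-9)·132 + (41)·29
So (41)·29 ≡ 1 (mod 132), i.e. 29^(-1) ≡ 41 (mod 132).
Check: 29 × 41 = 1189 ≡ 1 (mod 132)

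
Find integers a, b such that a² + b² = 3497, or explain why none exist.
4² + 59² (a=4, b=59)

Factorization: 3497 = 13 × 269
By Fermat: n is sum of two squares iff every prime p ≡ 3 (mod 4) appears to even power.
All primes ≡ 3 (mod 4) appear to even power.
Search a = 0, 1, 2, … for 3497 - a² a perfect square: first hit at a = 4: 3497 - 16 = 3481 = 59².
3497 = 4² + 59² = 16 + 3481 ✓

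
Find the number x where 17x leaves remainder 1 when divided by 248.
73

gcd(17, 248) = 1, so the inverse exists.
Extended Euclidean algorithm on (248, 17):
248 = 14 × 17 + 10  ⟹  10 = (1)·248 + (-14)·17
17 = 1 × 10 + 7  ⟹  7 = (-1)·248 + (15)·17
10 = 1 × 7 + 3  ⟹  3 = (2)·248 + (-29)·17
7 = 2 × 3 + 1  ⟹  1 = (-5)·248 + (73)·17
So (73)·17 ≡ 1 (mod 248), i.e. 17^(-1) ≡ 73 (mod 248).
Check: 17 × 73 = 1241 ≡ 1 (mod 248)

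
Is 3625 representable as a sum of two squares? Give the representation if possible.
5² + 60² (a=5, b=60)

Factorization: 3625 = 5^3 × 29
By Fermat: n is sum of two squares iff every prime p ≡ 3 (mod 4) appears to even power.
All primes ≡ 3 (mod 4) appear to even power.
Search a = 0, 1, 2, … for 3625 - a² a perfect square: first hit at a = 5: 3625 - 25 = 3600 = 60².
3625 = 5² + 60² = 25 + 3600 ✓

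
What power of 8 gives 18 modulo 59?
53

Baby-step giant-step with step n = ⌈√59⌉ = 8.
Baby steps 8^j mod 59 (j:value) for j=0..7: 0:1, 1:8, 2:5, 3:40, 4:25, 5:23, 6:7, 7:56.
Giant-step multiplier: 8^(-8) ≡ 8^(58-8) = 8^50 ≡ 27 (mod 59).
Giant steps γ_i = 18·27^i mod 59: γ_0=18, γ_1=14, γ_2=24, γ_3=58, γ_4=32, γ_5=38, γ_6=23 (in table at j=5).
x = i·n + j = 6·8 + 5 = 53.
Check: 8^53 ≡ 18 (mod 59).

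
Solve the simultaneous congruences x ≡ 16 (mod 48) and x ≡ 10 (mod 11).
208

Using Chinese Remainder Theorem:
M = 48 × 11 = 528
M1 = 11, M2 = 48
y1 = 11^(-1) mod 48 = 35
y2 = 48^(-1) mod 11 = 3
x = (16×11×35 + 10×48×3) mod 528 = 208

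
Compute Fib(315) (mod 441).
362

Matrix identity: Q^n = [[F_(n+1), F_n], [F_n, F_(n-1)]] with Q = [[1,1],[1,0]].
n = 315 = 100111011₂. Square-and-multiply, entries mod 441:
Q^1 = [[1,1],[1,0]]
Q^2 = (Q^1)² = [[2,1],[1,1]]
Q^4 = (Q^2)² = [[5,3],[3,2]]
Q^9 = (Q^4)²·Q = [[55,34],[34,21]]
Q^19 = (Q^9)²·Q = [[150,212],[212,379]]
Q^39 = (Q^19)²·Q = [[105,412],[412,134]]
Q^78 = (Q^39)² = [[400,125],[125,275]]
Q^157 = (Q^78)²·Q = [[251,107],[107,144]]
Q^315 = (Q^157)²·Q = [[291,362],[362,370]]
F_315 mod 441 = Q^315[0][1] = 362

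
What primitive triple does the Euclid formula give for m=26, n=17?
(387, 884, 965)

Euclid's formula: a = m² - n², b = 2mn, c = m² + n²
m = 26, n = 17
a = 26² - 17² = 676 - 289 = 387
b = 2 × 26 × 17 = 884
c = 26² + 17² = 676 + 289 = 965
Verification: 387² + 884² = 149769 + 781456 = 931225 = 965² ✓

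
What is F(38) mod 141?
8

Matrix identity: Q^n = [[F_(n+1), F_n], [F_n, F_(n-1)]] with Q = [[1,1],[1,0]].
n = 38 = 100110₂. Square-and-multiply, entries mod 141:
Q^1 = [[1,1],[1,0]]
Q^2 = (Q^1)² = [[2,1],[1,1]]
Q^4 = (Q^2)² = [[5,3],[3,2]]
Q^9 = (Q^4)²·Q = [[55,34],[34,21]]
Q^19 = (Q^9)²·Q = [[138,92],[92,46]]
Q^38 = (Q^19)² = [[13,8],[8,5]]
F_38 mod 141 = Q^38[0][1] = 8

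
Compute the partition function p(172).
330495499613

p(n) counts ways to write n as a sum of positive integers (order ignored).
Euler's pentagonal recurrence: p(k) = p(k-1) + p(k-2) - p(k-5) - p(k-7) + p(k-12) + p(k-15) - ... (offsets j(3j∓1)/2, signs ++--, p(0)=1, p(<0)=0).
DP table for k = 0..171: p(0)=1, p(1)=1, p(2)=2, p(3)=3, p(4)=5, p(5)=7, p(6)=11, p(7)=15, p(8)=22, p(9)=30, p(10)=42, p(11)=56, p(12)=77, p(13)=101, p(14)=135, p(15)=176, p(16)=231, p(17)=297, p(18)=385, p(19)=490, p(20)=627, p(21)=792, p(22)=1002, p(23)=1255, p(24)=1575, p(25)=1958, p(26)=2436, p(27)=3010, p(28)=3718, p(29)=4565, p(30)=5604, p(31)=6842, p(32)=8349, p(33)=10143, p(34)=12310, p(35)=14883, p(36)=17977, p(37)=21637, p(38)=26015, p(39)=31185, p(40)=37338, p(41)=44583, p(42)=53174, p(43)=63261, p(44)=75175, p(45)=89134, p(46)=105558, p(47)=124754, p(48)=147273, p(49)=173525, p(50)=204226, p(51)=239943, p(52)=281589, p(53)=329931, p(54)=386155, p(55)=451276, p(56)=526823, p(57)=614154, p(58)=715220, p(59)=831820, p(60)=966467, p(61)=1121505, p(62)=1300156, p(63)=1505499, p(64)=1741630, p(65)=2012558, p(66)=2323520, p(67)=2679689, p(68)=3087735, p(69)=3554345, p(70)=4087968, p(71)=4697205, p(72)=5392783, p(73)=6185689, p(74)=7089500, p(75)=8118264, p(76)=9289091, p(77)=10619863, p(78)=12132164, p(79)=13848650, p(80)=15796476, p(81)=18004327, p(82)=20506255, p(83)=23338469, p(84)=26543660, p(85)=30167357, p(86)=34262962, p(87)=38887673, p(88)=44108109, p(89)=49995925, p(90)=56634173, p(91)=64112359, p(92)=72533807, p(93)=82010177, p(94)=92669720, p(95)=104651419, p(96)=118114304, p(97)=133230930, p(98)=150198136, p(99)=169229875, p(100)=190569292, p(101)=214481126, p(102)=241265379, p(103)=271248950, p(104)=304801365, p(105)=342325709, p(106)=384276336, p(107)=431149389, p(108)=483502844, p(109)=541946240, p(110)=607163746, p(111)=679903203, p(112)=761002156, p(113)=851376628, p(114)=952050665, p(115)=1064144451, p(116)=1188908248, p(117)=1327710076, p(118)=1482074143, p(119)=1653668665, p(120)=1844349560, p(121)=2056148051, p(122)=2291320912, p(123)=2552338241, p(124)=2841940500, p(125)=3163127352, p(126)=3519222692, p(127)=3913864295, p(128)=4351078600, p(129)=4835271870, p(130)=5371315400, p(131)=5964539504, p(132)=6620830889, p(133)=7346629512, p(134)=8149040695, p(135)=9035836076, p(136)=10015581680, p(137)=11097645016, p(138)=12292341831, p(139)=13610949895, p(140)=15065878135, p(141)=16670689208, p(142)=18440293320, p(143)=20390982757, p(144)=22540654445, p(145)=24908858009, p(146)=27517052599, p(147)=30388671978, p(148)=33549419497, p(149)=37027355200, p(150)=40853235313, p(151)=45060624582, p(152)=49686288421, p(153)=54770336324, p(154)=60356673280, p(155)=66493182097, p(156)=73232243759, p(157)=80630964769, p(158)=88751778802, p(159)=97662728555, p(160)=107438159466, p(161)=118159068427, p(162)=129913904637, p(163)=142798995930, p(164)=156919475295, p(165)=172389800255, p(166)=189334822579, p(167)=207890420102, p(168)=228204732751, p(169)=250438925115, p(170)=274768617130, p(171)=301384802048.
Final step: p(172) = p(171) + p(170) - p(167) - p(165) + p(160) + p(157) - p(150) - p(146) + p(137) + p(132) - p(121) - p(115) + p(102) + p(95) - p(80) - p(72) + p(55) + p(46) - p(27) - p(17)
= 301384802048 + 274768617130 - 207890420102 - 172389800255 + 107438159466 + 80630964769 - 40853235313 - 27517052599 + 11097645016 + 6620830889 - 2056148051 - 1064144451 + 241265379 + 104651419 - 15796476 - 5392783 + 451276 + 105558 - 3010 - 297
= 330495499613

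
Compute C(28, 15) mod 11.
8

Using Lucas' theorem:
Write n=28 and k=15 in base 11:
n in base 11: [2, 6]
k in base 11: [1, 4]
C(28,15) mod 11 = ∏ C(n_i, k_i) mod 11
Digit binomials (mod 11): C(2,1) = 2; C(6,4) = 15 ≡ 4
Product: 2 × 4 = 8 ≡ 8 (mod 11)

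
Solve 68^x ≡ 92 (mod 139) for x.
137

Baby-step giant-step with step n = ⌈√139⌉ = 12.
Baby steps 68^j mod 139 (j:value) for j=0..11: 0:1, 1:68, 2:37, 3:14, 4:118, 5:101, 6:57, 7:123, 8:24, 9:103, 10:54, 11:58.
Giant-step multiplier: 68^(-12) ≡ 68^(138-12) = 68^126 ≡ 131 (mod 139).
Giant steps γ_i = 92·131^i mod 139: γ_0=92, γ_1=98, γ_2=50, γ_3=17, γ_4=3, γ_5=115, γ_6=53, γ_7=132, γ_8=56, γ_9=108, γ_10=109, γ_11=101 (in table at j=5).
x = i·n + j = 11·12 + 5 = 137.
Check: 68^137 ≡ 92 (mod 139).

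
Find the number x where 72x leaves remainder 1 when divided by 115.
8

gcd(72, 115) = 1, so the inverse exists.
Extended Euclidean algorithm on (115, 72):
115 = 1 × 72 + 43  ⟹  43 = (1)·115 + (-1)·72
72 = 1 × 43 + 29  ⟹  29 = (-1)·115 + (2)·72
43 = 1 × 29 + 14  ⟹  14 = (2)·115 + (-3)·72
29 = 2 × 14 + 1  ⟹  1 = (-5)·115 + (8)·72
So (8)·72 ≡ 1 (mod 115), i.e. 72^(-1) ≡ 8 (mod 115).
Check: 72 × 8 = 576 ≡ 1 (mod 115)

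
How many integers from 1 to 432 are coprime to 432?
144

432 = 2^4 × 3^3
φ(n) = n × ∏(1 - 1/p) for each prime p dividing n
φ(432) = 432 × (1 - 1/2) × (1 - 1/3) = 144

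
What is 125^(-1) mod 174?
71

gcd(125, 174) = 1, so the inverse exists.
Extended Euclidean algorithm on (174, 125):
174 = 1 × 125 + 49  ⟹  49 = (1)·174 + (-1)·125
125 = 2 × 49 + 27  ⟹  27 = (-2)·174 + (3)·125
49 = 1 × 27 + 22  ⟹  22 = (3)·174 + (-4)·125
27 = 1 × 22 + 5  ⟹  5 = (-5)·174 + (7)·125
22 = 4 × 5 + 2  ⟹  2 = (23)·174 + (-32)·125
5 = 2 × 2 + 1  ⟹  1 = (-51)·174 + (71)·125
So (71)·125 ≡ 1 (mod 174), i.e. 125^(-1) ≡ 71 (mod 174).
Check: 125 × 71 = 8875 ≡ 1 (mod 174)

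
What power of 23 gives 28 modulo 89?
73

Baby-step giant-step with step n = ⌈√89⌉ = 10.
Baby steps 23^j mod 89 (j:value) for j=0..9: 0:1, 1:23, 2:84, 3:63, 4:25, 5:41, 6:53, 7:62, 8:2, 9:46.
Giant-step multiplier: 23^(-10) ≡ 23^(88-10) = 23^78 ≡ 80 (mod 89).
Giant steps γ_i = 28·80^i mod 89: γ_0=28, γ_1=15, γ_2=43, γ_3=58, γ_4=12, γ_5=70, γ_6=82, γ_7=63 (in table at j=3).
x = i·n + j = 7·10 + 3 = 73.
Check: 23^73 ≡ 28 (mod 89).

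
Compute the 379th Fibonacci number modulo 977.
822

Matrix identity: Q^n = [[F_(n+1), F_n], [F_n, F_(n-1)]] with Q = [[1,1],[1,0]].
n = 379 = 101111011₂. Square-and-multiply, entries mod 977:
Q^1 = [[1,1],[1,0]]
Q^2 = (Q^1)² = [[2,1],[1,1]]
Q^5 = (Q^2)²·Q = [[8,5],[5,3]]
Q^11 = (Q^5)²·Q = [[144,89],[89,55]]
Q^23 = (Q^11)²·Q = [[449,324],[324,125]]
Q^47 = (Q^23)²·Q = [[145,776],[776,346]]
Q^94 = (Q^47)² = [[852,963],[963,866]]
Q^189 = (Q^94)²·Q = [[562,189],[189,373]]
Q^379 = (Q^189)²·Q = [[700,822],[822,855]]
F_379 mod 977 = Q^379[0][1] = 822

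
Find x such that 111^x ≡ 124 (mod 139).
94

Baby-step giant-step with step n = ⌈√139⌉ = 12.
Baby steps 111^j mod 139 (j:value) for j=0..11: 0:1, 1:111, 2:89, 3:10, 4:137, 5:56, 6:100, 7:119, 8:4, 9:27, 10:78, 11:40.
Giant-step multiplier: 111^(-12) ≡ 111^(138-12) = 111^126 ≡ 52 (mod 139).
Giant steps γ_i = 124·52^i mod 139: γ_0=124, γ_1=54, γ_2=28, γ_3=66, γ_4=96, γ_5=127, γ_6=71, γ_7=78 (in table at j=10).
x = i·n + j = 7·12 + 10 = 94.
Check: 111^94 ≡ 124 (mod 139).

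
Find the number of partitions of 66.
2323520

p(n) counts ways to write n as a sum of positive integers (order ignored).
Euler's pentagonal recurrence: p(k) = p(k-1) + p(k-2) - p(k-5) - p(k-7) + p(k-12) + p(k-15) - ... (offsets j(3j∓1)/2, signs ++--, p(0)=1, p(<0)=0).
DP table for k = 0..65: p(0)=1, p(1)=1, p(2)=2, p(3)=3, p(4)=5, p(5)=7, p(6)=11, p(7)=15, p(8)=22, p(9)=30, p(10)=42, p(11)=56, p(12)=77, p(13)=101, p(14)=135, p(15)=176, p(16)=231, p(17)=297, p(18)=385, p(19)=490, p(20)=627, p(21)=792, p(22)=1002, p(23)=1255, p(24)=1575, p(25)=1958, p(26)=2436, p(27)=3010, p(28)=3718, p(29)=4565, p(30)=5604, p(31)=6842, p(32)=8349, p(33)=10143, p(34)=12310, p(35)=14883, p(36)=17977, p(37)=21637, p(38)=26015, p(39)=31185, p(40)=37338, p(41)=44583, p(42)=53174, p(43)=63261, p(44)=75175, p(45)=89134, p(46)=105558, p(47)=124754, p(48)=147273, p(49)=173525, p(50)=204226, p(51)=239943, p(52)=281589, p(53)=329931, p(54)=386155, p(55)=451276, p(56)=526823, p(57)=614154, p(58)=715220, p(59)=831820, p(60)=966467, p(61)=1121505, p(62)=1300156, p(63)=1505499, p(64)=1741630, p(65)=2012558.
Final step: p(66) = p(65) + p(64) - p(61) - p(59) + p(54) + p(51) - p(44) - p(40) + p(31) + p(26) - p(15) - p(9)
= 2012558 + 1741630 - 1121505 - 831820 + 386155 + 239943 - 75175 - 37338 + 6842 + 2436 - 176 - 30
= 2323520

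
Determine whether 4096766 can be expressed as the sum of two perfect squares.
Not possible

Factorization: 4096766 = 2 × 127^3
By Fermat: n is sum of two squares iff every prime p ≡ 3 (mod 4) appears to even power.
Prime(s) ≡ 3 (mod 4) with odd exponent: [(127, 3)]
Therefore 4096766 cannot be expressed as a² + b².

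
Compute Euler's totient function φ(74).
36

74 = 2 × 37
φ(n) = n × ∏(1 - 1/p) for each prime p dividing n
φ(74) = 74 × (1 - 1/2) × (1 - 1/37) = 36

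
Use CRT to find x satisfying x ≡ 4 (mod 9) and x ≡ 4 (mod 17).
4

Using Chinese Remainder Theorem:
M = 9 × 17 = 153
M1 = 17, M2 = 9
y1 = 17^(-1) mod 9 = 8
y2 = 9^(-1) mod 17 = 2
x = (4×17×8 + 4×9×2) mod 153 = 4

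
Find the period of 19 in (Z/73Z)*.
36

73 is prime, so ord(19) divides φ(73) = 72.
Divisors of 72: 1, 2, 3, 4, 6, 8, 9, 12, 18, 24, 36, 72.
Repeated squaring: 19^1 ≡ 19, 19^2 ≡ 69, 19^4 ≡ 16, 19^8 ≡ 37, 19^16 ≡ 55, 19^32 ≡ 32, 19^64 ≡ 2 (mod 73).
Test 19^d mod 73 for each divisor d in increasing order:
19^1 ≡ 19
19^2 ≡ 69
19^3 = 19^2·19^1 ≡ 70
19^4 ≡ 16
19^6 = 19^4·19^2 ≡ 9
19^8 ≡ 37
19^9 = 19^8·19^1 ≡ 46
19^12 = 19^8·19^4 ≡ 8
19^18 = 19^16·19^2 ≡ 72
19^24 = 19^16·19^8 ≡ 64
19^36 = 19^32·19^4 ≡ 1  ← first divisor giving 1
The order is 36.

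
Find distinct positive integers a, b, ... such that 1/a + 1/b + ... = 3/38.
1/13 + 1/494

Greedy algorithm:
3/38: ceiling(38/3) = 13, use 1/13
1/494: ceiling(494/1) = 494, use 1/494
Result: 3/38 = 1/13 + 1/494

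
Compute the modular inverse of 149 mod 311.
263

gcd(149, 311) = 1, so the inverse exists.
Extended Euclidean algorithm on (311, 149):
311 = 2 × 149 + 13  ⟹  13 = (1)·311 + (-2)·149
149 = 11 × 13 + 6  ⟹  6 = (-11)·311 + (23)·149
13 = 2 × 6 + 1  ⟹  1 = (23)·311 + (-48)·149
So (-48)·149 ≡ 1 (mod 311), i.e. 149^(-1) ≡ -48 ≡ 263 (mod 311).
Check: 149 × 263 = 39187 ≡ 1 (mod 311)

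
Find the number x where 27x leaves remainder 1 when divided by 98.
69

gcd(27, 98) = 1, so the inverse exists.
Extended Euclidean algorithm on (98, 27):
98 = 3 × 27 + 17  ⟹  17 = (1)·98 + (-3)·27
27 = 1 × 17 + 10  ⟹  10 = (-1)·98 + (4)·27
17 = 1 × 10 + 7  ⟹  7 = (2)·98 + (-7)·27
10 = 1 × 7 + 3  ⟹  3 = (-3)·98 + (11)·27
7 = 2 × 3 + 1  ⟹  1 = (8)·98 + (-29)·27
So (-29)·27 ≡ 1 (mod 98), i.e. 27^(-1) ≡ -29 ≡ 69 (mod 98).
Check: 27 × 69 = 1863 ≡ 1 (mod 98)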